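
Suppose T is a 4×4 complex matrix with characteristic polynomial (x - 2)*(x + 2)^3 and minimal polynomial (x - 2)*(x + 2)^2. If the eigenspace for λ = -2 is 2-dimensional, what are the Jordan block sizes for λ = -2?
Block sizes for λ = -2: [2, 1]

Step 1 — from the characteristic polynomial, algebraic multiplicity of λ = -2 is 3. From dim ker(T − (-2)·I) = 2, there are exactly 2 Jordan blocks for λ = -2.
Step 2 — from the minimal polynomial, the factor (x + 2)^2 tells us the largest block for λ = -2 has size 2.
Step 3 — with total size 3, 2 blocks, and largest block 2, the block sizes (in nonincreasing order) are [2, 1].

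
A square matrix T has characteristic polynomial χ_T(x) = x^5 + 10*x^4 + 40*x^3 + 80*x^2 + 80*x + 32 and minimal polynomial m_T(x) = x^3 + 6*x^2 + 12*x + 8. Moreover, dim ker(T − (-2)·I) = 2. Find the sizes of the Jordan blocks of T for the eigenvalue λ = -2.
Block sizes for λ = -2: [3, 2]

Step 1 — from the characteristic polynomial, algebraic multiplicity of λ = -2 is 5. From dim ker(T − (-2)·I) = 2, there are exactly 2 Jordan blocks for λ = -2.
Step 2 — from the minimal polynomial, the factor (x + 2)^3 tells us the largest block for λ = -2 has size 3.
Step 3 — with total size 5, 2 blocks, and largest block 3, the block sizes (in nonincreasing order) are [3, 2].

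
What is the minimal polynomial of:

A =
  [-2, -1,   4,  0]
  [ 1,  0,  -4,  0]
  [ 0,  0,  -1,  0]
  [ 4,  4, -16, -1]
x^2 + 2*x + 1

The characteristic polynomial is χ_A(x) = (x + 1)^4, so the eigenvalues are known. The minimal polynomial is
  m_A(x) = Π_λ (x − λ)^{k_λ}
where k_λ is the size of the *largest* Jordan block for λ (equivalently, the smallest k with (A − λI)^k v = 0 for every generalised eigenvector v of λ).

  λ = -1: largest Jordan block has size 2, contributing (x + 1)^2

So m_A(x) = (x + 1)^2 = x^2 + 2*x + 1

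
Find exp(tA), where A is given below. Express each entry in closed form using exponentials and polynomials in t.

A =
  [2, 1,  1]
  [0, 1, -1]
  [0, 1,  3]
e^{tA} =
  [exp(2*t), t*exp(2*t), t*exp(2*t)]
  [0, -t*exp(2*t) + exp(2*t), -t*exp(2*t)]
  [0, t*exp(2*t), t*exp(2*t) + exp(2*t)]

Strategy: write A = P · J · P⁻¹ where J is a Jordan canonical form, so e^{tA} = P · e^{tJ} · P⁻¹, and e^{tJ} can be computed block-by-block.

A has Jordan form
J =
  [2, 1, 0]
  [0, 2, 0]
  [0, 0, 2]
(up to reordering of blocks).

Per-block formulas:
  For a 2×2 Jordan block J_2(2): exp(t · J_2(2)) = e^(2t)·(I + t·N), where N is the 2×2 nilpotent shift.
  For a 1×1 block at λ = 2: exp(t · [2]) = [e^(2t)].

After assembling e^{tJ} and conjugating by P, we get:

e^{tA} =
  [exp(2*t), t*exp(2*t), t*exp(2*t)]
  [0, -t*exp(2*t) + exp(2*t), -t*exp(2*t)]
  [0, t*exp(2*t), t*exp(2*t) + exp(2*t)]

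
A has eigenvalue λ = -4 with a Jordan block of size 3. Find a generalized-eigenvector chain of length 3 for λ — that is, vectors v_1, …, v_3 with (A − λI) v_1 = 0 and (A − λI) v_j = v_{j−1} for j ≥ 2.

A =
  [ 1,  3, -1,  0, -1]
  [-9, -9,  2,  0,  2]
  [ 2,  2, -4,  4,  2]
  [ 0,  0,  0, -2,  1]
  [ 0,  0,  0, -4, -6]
A Jordan chain for λ = -4 of length 3:
v_1 = (-4, 4, -8, 0, 0)ᵀ
v_2 = (5, -9, 2, 0, 0)ᵀ
v_3 = (1, 0, 0, 0, 0)ᵀ

Let N = A − (-4)·I. We want v_3 with N^3 v_3 = 0 but N^2 v_3 ≠ 0; then v_{j-1} := N · v_j for j = 3, …, 2.

Pick v_3 = (1, 0, 0, 0, 0)ᵀ.
Then v_2 = N · v_3 = (5, -9, 2, 0, 0)ᵀ.
Then v_1 = N · v_2 = (-4, 4, -8, 0, 0)ᵀ.

Sanity check: (A − (-4)·I) v_1 = (0, 0, 0, 0, 0)ᵀ = 0. ✓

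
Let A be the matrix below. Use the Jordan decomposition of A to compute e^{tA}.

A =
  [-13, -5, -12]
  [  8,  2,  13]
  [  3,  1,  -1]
e^{tA} =
  [5*t^2*exp(-4*t)/2 - 9*t*exp(-4*t) + exp(-4*t), 3*t^2*exp(-4*t)/2 - 5*t*exp(-4*t), 7*t^2*exp(-4*t)/2 - 12*t*exp(-4*t)]
  [15*t^2*exp(-4*t)/2 + 8*t*exp(-4*t), 9*t^2*exp(-4*t)/2 + 6*t*exp(-4*t) + exp(-4*t), 21*t^2*exp(-4*t)/2 + 13*t*exp(-4*t)]
  [-5*t^2*exp(-4*t) + 3*t*exp(-4*t), -3*t^2*exp(-4*t) + t*exp(-4*t), -7*t^2*exp(-4*t) + 3*t*exp(-4*t) + exp(-4*t)]

Strategy: write A = P · J · P⁻¹ where J is a Jordan canonical form, so e^{tA} = P · e^{tJ} · P⁻¹, and e^{tJ} can be computed block-by-block.

A has Jordan form
J =
  [-4,  1,  0]
  [ 0, -4,  1]
  [ 0,  0, -4]
(up to reordering of blocks).

Per-block formulas:
  For a 3×3 Jordan block J_3(-4): exp(t · J_3(-4)) = e^(-4t)·(I + t·N + (t^2/2)·N^2), where N is the 3×3 nilpotent shift.

After assembling e^{tJ} and conjugating by P, we get:

e^{tA} =
  [5*t^2*exp(-4*t)/2 - 9*t*exp(-4*t) + exp(-4*t), 3*t^2*exp(-4*t)/2 - 5*t*exp(-4*t), 7*t^2*exp(-4*t)/2 - 12*t*exp(-4*t)]
  [15*t^2*exp(-4*t)/2 + 8*t*exp(-4*t), 9*t^2*exp(-4*t)/2 + 6*t*exp(-4*t) + exp(-4*t), 21*t^2*exp(-4*t)/2 + 13*t*exp(-4*t)]
  [-5*t^2*exp(-4*t) + 3*t*exp(-4*t), -3*t^2*exp(-4*t) + t*exp(-4*t), -7*t^2*exp(-4*t) + 3*t*exp(-4*t) + exp(-4*t)]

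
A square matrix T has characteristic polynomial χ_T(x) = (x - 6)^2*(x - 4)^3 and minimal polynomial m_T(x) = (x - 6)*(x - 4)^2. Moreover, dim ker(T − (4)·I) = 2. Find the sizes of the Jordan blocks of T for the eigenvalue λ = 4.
Block sizes for λ = 4: [2, 1]

Step 1 — from the characteristic polynomial, algebraic multiplicity of λ = 4 is 3. From dim ker(T − (4)·I) = 2, there are exactly 2 Jordan blocks for λ = 4.
Step 2 — from the minimal polynomial, the factor (x − 4)^2 tells us the largest block for λ = 4 has size 2.
Step 3 — with total size 3, 2 blocks, and largest block 2, the block sizes (in nonincreasing order) are [2, 1].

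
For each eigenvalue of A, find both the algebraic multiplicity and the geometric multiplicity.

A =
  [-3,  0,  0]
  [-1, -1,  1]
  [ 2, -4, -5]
λ = -3: alg = 3, geom = 2

Step 1 — factor the characteristic polynomial to read off the algebraic multiplicities:
  χ_A(x) = (x + 3)^3

Step 2 — compute geometric multiplicities via the rank-nullity identity g(λ) = n − rank(A − λI):
  rank(A − (-3)·I) = 1, so dim ker(A − (-3)·I) = n − 1 = 2

Summary:
  λ = -3: algebraic multiplicity = 3, geometric multiplicity = 2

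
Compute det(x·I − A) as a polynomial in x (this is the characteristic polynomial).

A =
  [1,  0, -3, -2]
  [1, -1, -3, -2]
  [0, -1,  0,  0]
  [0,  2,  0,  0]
x^4

Expanding det(x·I − A) (e.g. by cofactor expansion or by noting that A is similar to its Jordan form J, which has the same characteristic polynomial as A) gives
  χ_A(x) = x^4
which factors as x^4. The eigenvalues (with algebraic multiplicities) are λ = 0 with multiplicity 4.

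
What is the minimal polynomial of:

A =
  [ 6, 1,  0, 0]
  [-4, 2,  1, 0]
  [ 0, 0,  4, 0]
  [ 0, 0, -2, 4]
x^3 - 12*x^2 + 48*x - 64

The characteristic polynomial is χ_A(x) = (x - 4)^4, so the eigenvalues are known. The minimal polynomial is
  m_A(x) = Π_λ (x − λ)^{k_λ}
where k_λ is the size of the *largest* Jordan block for λ (equivalently, the smallest k with (A − λI)^k v = 0 for every generalised eigenvector v of λ).

  λ = 4: largest Jordan block has size 3, contributing (x − 4)^3

So m_A(x) = (x - 4)^3 = x^3 - 12*x^2 + 48*x - 64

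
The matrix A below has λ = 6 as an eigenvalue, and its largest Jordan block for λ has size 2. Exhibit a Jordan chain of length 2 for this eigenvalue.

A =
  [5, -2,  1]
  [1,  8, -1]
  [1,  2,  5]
A Jordan chain for λ = 6 of length 2:
v_1 = (-1, 1, 1)ᵀ
v_2 = (1, 0, 0)ᵀ

Let N = A − (6)·I. We want v_2 with N^2 v_2 = 0 but N^1 v_2 ≠ 0; then v_{j-1} := N · v_j for j = 2, …, 2.

Pick v_2 = (1, 0, 0)ᵀ.
Then v_1 = N · v_2 = (-1, 1, 1)ᵀ.

Sanity check: (A − (6)·I) v_1 = (0, 0, 0)ᵀ = 0. ✓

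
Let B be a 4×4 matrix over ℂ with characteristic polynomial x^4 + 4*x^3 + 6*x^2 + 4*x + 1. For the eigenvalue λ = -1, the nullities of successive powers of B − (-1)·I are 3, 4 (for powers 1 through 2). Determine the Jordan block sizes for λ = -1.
Block sizes for λ = -1: [2, 1, 1]

From the dimensions of kernels of powers, the number of Jordan blocks of size at least j is d_j − d_{j−1} where d_j = dim ker(N^j) (with d_0 = 0). Computing the differences gives [3, 1].
The number of blocks of size exactly k is (#blocks of size ≥ k) − (#blocks of size ≥ k + 1), so the partition is: 2 block(s) of size 1, 1 block(s) of size 2.
In nonincreasing order the block sizes are [2, 1, 1].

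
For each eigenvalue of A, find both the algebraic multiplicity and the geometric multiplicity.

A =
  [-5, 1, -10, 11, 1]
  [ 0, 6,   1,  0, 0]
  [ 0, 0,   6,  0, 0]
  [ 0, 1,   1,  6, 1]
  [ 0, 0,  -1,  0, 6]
λ = -5: alg = 1, geom = 1; λ = 6: alg = 4, geom = 2

Step 1 — factor the characteristic polynomial to read off the algebraic multiplicities:
  χ_A(x) = (x - 6)^4*(x + 5)

Step 2 — compute geometric multiplicities via the rank-nullity identity g(λ) = n − rank(A − λI):
  rank(A − (-5)·I) = 4, so dim ker(A − (-5)·I) = n − 4 = 1
  rank(A − (6)·I) = 3, so dim ker(A − (6)·I) = n − 3 = 2

Summary:
  λ = -5: algebraic multiplicity = 1, geometric multiplicity = 1
  λ = 6: algebraic multiplicity = 4, geometric multiplicity = 2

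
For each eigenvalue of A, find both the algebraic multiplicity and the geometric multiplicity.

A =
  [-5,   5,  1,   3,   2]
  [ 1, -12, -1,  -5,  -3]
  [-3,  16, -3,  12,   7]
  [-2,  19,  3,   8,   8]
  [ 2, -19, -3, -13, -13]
λ = -5: alg = 5, geom = 3

Step 1 — factor the characteristic polynomial to read off the algebraic multiplicities:
  χ_A(x) = (x + 5)^5

Step 2 — compute geometric multiplicities via the rank-nullity identity g(λ) = n − rank(A − λI):
  rank(A − (-5)·I) = 2, so dim ker(A − (-5)·I) = n − 2 = 3

Summary:
  λ = -5: algebraic multiplicity = 5, geometric multiplicity = 3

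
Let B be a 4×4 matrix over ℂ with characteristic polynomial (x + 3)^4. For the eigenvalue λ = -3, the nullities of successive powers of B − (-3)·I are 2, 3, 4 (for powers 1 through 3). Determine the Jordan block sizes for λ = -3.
Block sizes for λ = -3: [3, 1]

From the dimensions of kernels of powers, the number of Jordan blocks of size at least j is d_j − d_{j−1} where d_j = dim ker(N^j) (with d_0 = 0). Computing the differences gives [2, 1, 1].
The number of blocks of size exactly k is (#blocks of size ≥ k) − (#blocks of size ≥ k + 1), so the partition is: 1 block(s) of size 1, 1 block(s) of size 3.
In nonincreasing order the block sizes are [3, 1].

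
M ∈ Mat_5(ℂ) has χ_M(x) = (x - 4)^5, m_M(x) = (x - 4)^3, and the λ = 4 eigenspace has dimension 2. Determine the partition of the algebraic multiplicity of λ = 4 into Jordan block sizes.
Block sizes for λ = 4: [3, 2]

Step 1 — from the characteristic polynomial, algebraic multiplicity of λ = 4 is 5. From dim ker(M − (4)·I) = 2, there are exactly 2 Jordan blocks for λ = 4.
Step 2 — from the minimal polynomial, the factor (x − 4)^3 tells us the largest block for λ = 4 has size 3.
Step 3 — with total size 5, 2 blocks, and largest block 3, the block sizes (in nonincreasing order) are [3, 2].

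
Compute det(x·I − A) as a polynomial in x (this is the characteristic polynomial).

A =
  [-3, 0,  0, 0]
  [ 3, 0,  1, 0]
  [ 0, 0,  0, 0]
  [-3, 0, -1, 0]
x^4 + 3*x^3

Expanding det(x·I − A) (e.g. by cofactor expansion or by noting that A is similar to its Jordan form J, which has the same characteristic polynomial as A) gives
  χ_A(x) = x^4 + 3*x^3
which factors as x^3*(x + 3). The eigenvalues (with algebraic multiplicities) are λ = -3 with multiplicity 1, λ = 0 with multiplicity 3.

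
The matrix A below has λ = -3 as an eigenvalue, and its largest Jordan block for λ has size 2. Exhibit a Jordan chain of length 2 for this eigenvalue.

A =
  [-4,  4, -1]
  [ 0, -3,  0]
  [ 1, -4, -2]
A Jordan chain for λ = -3 of length 2:
v_1 = (-1, 0, 1)ᵀ
v_2 = (1, 0, 0)ᵀ

Let N = A − (-3)·I. We want v_2 with N^2 v_2 = 0 but N^1 v_2 ≠ 0; then v_{j-1} := N · v_j for j = 2, …, 2.

Pick v_2 = (1, 0, 0)ᵀ.
Then v_1 = N · v_2 = (-1, 0, 1)ᵀ.

Sanity check: (A − (-3)·I) v_1 = (0, 0, 0)ᵀ = 0. ✓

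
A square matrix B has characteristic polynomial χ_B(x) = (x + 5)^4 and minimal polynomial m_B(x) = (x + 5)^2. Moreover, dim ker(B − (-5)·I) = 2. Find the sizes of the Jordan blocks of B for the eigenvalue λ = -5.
Block sizes for λ = -5: [2, 2]

Step 1 — from the characteristic polynomial, algebraic multiplicity of λ = -5 is 4. From dim ker(B − (-5)·I) = 2, there are exactly 2 Jordan blocks for λ = -5.
Step 2 — from the minimal polynomial, the factor (x + 5)^2 tells us the largest block for λ = -5 has size 2.
Step 3 — with total size 4, 2 blocks, and largest block 2, the block sizes (in nonincreasing order) are [2, 2].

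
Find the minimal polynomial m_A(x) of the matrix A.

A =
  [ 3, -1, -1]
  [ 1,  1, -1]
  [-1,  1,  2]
x^3 - 6*x^2 + 12*x - 8

The characteristic polynomial is χ_A(x) = (x - 2)^3, so the eigenvalues are known. The minimal polynomial is
  m_A(x) = Π_λ (x − λ)^{k_λ}
where k_λ is the size of the *largest* Jordan block for λ (equivalently, the smallest k with (A − λI)^k v = 0 for every generalised eigenvector v of λ).

  λ = 2: largest Jordan block has size 3, contributing (x − 2)^3

So m_A(x) = (x - 2)^3 = x^3 - 6*x^2 + 12*x - 8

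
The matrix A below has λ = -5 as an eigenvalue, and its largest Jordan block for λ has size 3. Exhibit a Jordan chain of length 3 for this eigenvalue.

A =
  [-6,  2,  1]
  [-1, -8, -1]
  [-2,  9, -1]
A Jordan chain for λ = -5 of length 3:
v_1 = (-3, 6, -15)ᵀ
v_2 = (-1, -1, -2)ᵀ
v_3 = (1, 0, 0)ᵀ

Let N = A − (-5)·I. We want v_3 with N^3 v_3 = 0 but N^2 v_3 ≠ 0; then v_{j-1} := N · v_j for j = 3, …, 2.

Pick v_3 = (1, 0, 0)ᵀ.
Then v_2 = N · v_3 = (-1, -1, -2)ᵀ.
Then v_1 = N · v_2 = (-3, 6, -15)ᵀ.

Sanity check: (A − (-5)·I) v_1 = (0, 0, 0)ᵀ = 0. ✓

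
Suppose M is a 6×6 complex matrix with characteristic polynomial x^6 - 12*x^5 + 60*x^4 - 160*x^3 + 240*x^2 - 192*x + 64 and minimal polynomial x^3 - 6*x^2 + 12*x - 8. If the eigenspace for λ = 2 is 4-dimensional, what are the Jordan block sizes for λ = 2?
Block sizes for λ = 2: [3, 1, 1, 1]

Step 1 — from the characteristic polynomial, algebraic multiplicity of λ = 2 is 6. From dim ker(M − (2)·I) = 4, there are exactly 4 Jordan blocks for λ = 2.
Step 2 — from the minimal polynomial, the factor (x − 2)^3 tells us the largest block for λ = 2 has size 3.
Step 3 — with total size 6, 4 blocks, and largest block 3, the block sizes (in nonincreasing order) are [3, 1, 1, 1].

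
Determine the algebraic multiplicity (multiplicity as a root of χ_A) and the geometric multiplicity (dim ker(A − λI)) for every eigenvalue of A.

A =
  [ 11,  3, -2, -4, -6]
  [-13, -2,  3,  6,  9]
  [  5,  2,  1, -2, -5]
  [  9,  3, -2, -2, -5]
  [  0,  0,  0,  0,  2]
λ = 2: alg = 5, geom = 2

Step 1 — factor the characteristic polynomial to read off the algebraic multiplicities:
  χ_A(x) = (x - 2)^5

Step 2 — compute geometric multiplicities via the rank-nullity identity g(λ) = n − rank(A − λI):
  rank(A − (2)·I) = 3, so dim ker(A − (2)·I) = n − 3 = 2

Summary:
  λ = 2: algebraic multiplicity = 5, geometric multiplicity = 2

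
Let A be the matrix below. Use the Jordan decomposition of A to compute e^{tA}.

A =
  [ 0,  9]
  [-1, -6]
e^{tA} =
  [3*t*exp(-3*t) + exp(-3*t), 9*t*exp(-3*t)]
  [-t*exp(-3*t), -3*t*exp(-3*t) + exp(-3*t)]

Strategy: write A = P · J · P⁻¹ where J is a Jordan canonical form, so e^{tA} = P · e^{tJ} · P⁻¹, and e^{tJ} can be computed block-by-block.

A has Jordan form
J =
  [-3,  1]
  [ 0, -3]
(up to reordering of blocks).

Per-block formulas:
  For a 2×2 Jordan block J_2(-3): exp(t · J_2(-3)) = e^(-3t)·(I + t·N), where N is the 2×2 nilpotent shift.

After assembling e^{tJ} and conjugating by P, we get:

e^{tA} =
  [3*t*exp(-3*t) + exp(-3*t), 9*t*exp(-3*t)]
  [-t*exp(-3*t), -3*t*exp(-3*t) + exp(-3*t)]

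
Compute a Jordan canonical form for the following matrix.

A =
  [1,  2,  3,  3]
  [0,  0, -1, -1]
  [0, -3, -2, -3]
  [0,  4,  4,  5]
J_3(1) ⊕ J_1(1)

The characteristic polynomial is
  det(x·I − A) = x^4 - 4*x^3 + 6*x^2 - 4*x + 1 = (x - 1)^4

Eigenvalues and multiplicities (the geometric multiplicity of λ is n − rank(A − λI), which equals the number of Jordan blocks for λ):
  λ = 1: algebraic multiplicity = 4, geometric multiplicity = 2

Determining the block sizes for each eigenvalue:
  λ = 1: with am = 4 and gm = 2, the partition is not yet determined (e.g. several partitions of 4 into 2 parts exist). Let N = A − (1)·I. Computing rank(N^1) = 2, rank(N^2) = 1, rank(N^3) = 0; the number of blocks of size ≥ j is rank(N^{j−1}) − rank(N^j), giving [2, 1, 1]. So we have 1 block(s) of size 3, 1 block(s) of size 1 → block sizes [3, 1]

Assembling the blocks gives a Jordan form
J =
  [1, 1, 0, 0]
  [0, 1, 1, 0]
  [0, 0, 1, 0]
  [0, 0, 0, 1]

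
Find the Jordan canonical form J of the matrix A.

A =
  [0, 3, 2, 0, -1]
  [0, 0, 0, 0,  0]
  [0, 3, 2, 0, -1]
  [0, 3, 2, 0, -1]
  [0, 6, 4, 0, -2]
J_2(0) ⊕ J_1(0) ⊕ J_1(0) ⊕ J_1(0)

The characteristic polynomial is
  det(x·I − A) = x^5

Eigenvalues and multiplicities (the geometric multiplicity of λ is n − rank(A − λI), which equals the number of Jordan blocks for λ):
  λ = 0: algebraic multiplicity = 5, geometric multiplicity = 4

Determining the block sizes for each eigenvalue:
  λ = 0: 4 blocks summing to 5 forces exactly one block of size 2 and the rest size 1 → block sizes [2, 1, 1, 1]

Assembling the blocks gives a Jordan form
J =
  [0, 1, 0, 0, 0]
  [0, 0, 0, 0, 0]
  [0, 0, 0, 0, 0]
  [0, 0, 0, 0, 0]
  [0, 0, 0, 0, 0]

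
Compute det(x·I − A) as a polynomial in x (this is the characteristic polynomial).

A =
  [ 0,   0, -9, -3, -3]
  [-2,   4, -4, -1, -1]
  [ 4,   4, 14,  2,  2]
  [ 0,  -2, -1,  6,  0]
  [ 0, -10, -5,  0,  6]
x^5 - 30*x^4 + 360*x^3 - 2160*x^2 + 6480*x - 7776

Expanding det(x·I − A) (e.g. by cofactor expansion or by noting that A is similar to its Jordan form J, which has the same characteristic polynomial as A) gives
  χ_A(x) = x^5 - 30*x^4 + 360*x^3 - 2160*x^2 + 6480*x - 7776
which factors as (x - 6)^5. The eigenvalues (with algebraic multiplicities) are λ = 6 with multiplicity 5.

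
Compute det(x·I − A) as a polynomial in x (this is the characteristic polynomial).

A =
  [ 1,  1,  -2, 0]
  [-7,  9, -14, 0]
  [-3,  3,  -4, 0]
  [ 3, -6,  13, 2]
x^4 - 8*x^3 + 24*x^2 - 32*x + 16

Expanding det(x·I − A) (e.g. by cofactor expansion or by noting that A is similar to its Jordan form J, which has the same characteristic polynomial as A) gives
  χ_A(x) = x^4 - 8*x^3 + 24*x^2 - 32*x + 16
which factors as (x - 2)^4. The eigenvalues (with algebraic multiplicities) are λ = 2 with multiplicity 4.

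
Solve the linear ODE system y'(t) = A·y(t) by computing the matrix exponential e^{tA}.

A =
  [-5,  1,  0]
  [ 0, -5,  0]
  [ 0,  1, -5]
e^{tA} =
  [exp(-5*t), t*exp(-5*t), 0]
  [0, exp(-5*t), 0]
  [0, t*exp(-5*t), exp(-5*t)]

Strategy: write A = P · J · P⁻¹ where J is a Jordan canonical form, so e^{tA} = P · e^{tJ} · P⁻¹, and e^{tJ} can be computed block-by-block.

A has Jordan form
J =
  [-5,  1,  0]
  [ 0, -5,  0]
  [ 0,  0, -5]
(up to reordering of blocks).

Per-block formulas:
  For a 1×1 block at λ = -5: exp(t · [-5]) = [e^(-5t)].
  For a 2×2 Jordan block J_2(-5): exp(t · J_2(-5)) = e^(-5t)·(I + t·N), where N is the 2×2 nilpotent shift.

After assembling e^{tJ} and conjugating by P, we get:

e^{tA} =
  [exp(-5*t), t*exp(-5*t), 0]
  [0, exp(-5*t), 0]
  [0, t*exp(-5*t), exp(-5*t)]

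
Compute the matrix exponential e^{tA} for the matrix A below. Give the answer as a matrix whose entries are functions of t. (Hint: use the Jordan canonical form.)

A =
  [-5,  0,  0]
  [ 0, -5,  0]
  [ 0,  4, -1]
e^{tA} =
  [exp(-5*t), 0, 0]
  [0, exp(-5*t), 0]
  [0, exp(-t) - exp(-5*t), exp(-t)]

Strategy: write A = P · J · P⁻¹ where J is a Jordan canonical form, so e^{tA} = P · e^{tJ} · P⁻¹, and e^{tJ} can be computed block-by-block.

A has Jordan form
J =
  [-5,  0,  0]
  [ 0, -5,  0]
  [ 0,  0, -1]
(up to reordering of blocks).

Per-block formulas:
  For a 1×1 block at λ = -5: exp(t · [-5]) = [e^(-5t)].
  For a 1×1 block at λ = -1: exp(t · [-1]) = [e^(-1t)].

After assembling e^{tJ} and conjugating by P, we get:

e^{tA} =
  [exp(-5*t), 0, 0]
  [0, exp(-5*t), 0]
  [0, exp(-t) - exp(-5*t), exp(-t)]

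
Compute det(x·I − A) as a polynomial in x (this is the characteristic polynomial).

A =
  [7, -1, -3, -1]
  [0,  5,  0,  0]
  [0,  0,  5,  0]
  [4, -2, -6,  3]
x^4 - 20*x^3 + 150*x^2 - 500*x + 625

Expanding det(x·I − A) (e.g. by cofactor expansion or by noting that A is similar to its Jordan form J, which has the same characteristic polynomial as A) gives
  χ_A(x) = x^4 - 20*x^3 + 150*x^2 - 500*x + 625
which factors as (x - 5)^4. The eigenvalues (with algebraic multiplicities) are λ = 5 with multiplicity 4.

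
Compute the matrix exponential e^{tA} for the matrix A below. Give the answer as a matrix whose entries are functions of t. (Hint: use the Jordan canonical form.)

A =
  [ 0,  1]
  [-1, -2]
e^{tA} =
  [t*exp(-t) + exp(-t), t*exp(-t)]
  [-t*exp(-t), -t*exp(-t) + exp(-t)]

Strategy: write A = P · J · P⁻¹ where J is a Jordan canonical form, so e^{tA} = P · e^{tJ} · P⁻¹, and e^{tJ} can be computed block-by-block.

A has Jordan form
J =
  [-1,  1]
  [ 0, -1]
(up to reordering of blocks).

Per-block formulas:
  For a 2×2 Jordan block J_2(-1): exp(t · J_2(-1)) = e^(-1t)·(I + t·N), where N is the 2×2 nilpotent shift.

After assembling e^{tJ} and conjugating by P, we get:

e^{tA} =
  [t*exp(-t) + exp(-t), t*exp(-t)]
  [-t*exp(-t), -t*exp(-t) + exp(-t)]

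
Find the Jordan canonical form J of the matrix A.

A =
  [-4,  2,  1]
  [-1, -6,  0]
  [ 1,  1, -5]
J_3(-5)

The characteristic polynomial is
  det(x·I − A) = x^3 + 15*x^2 + 75*x + 125 = (x + 5)^3

Eigenvalues and multiplicities (the geometric multiplicity of λ is n − rank(A − λI), which equals the number of Jordan blocks for λ):
  λ = -5: algebraic multiplicity = 3, geometric multiplicity = 1

Determining the block sizes for each eigenvalue:
  λ = -5: one block (gm = 1), so the single block has size am = 3 → block sizes [3]

Assembling the blocks gives a Jordan form
J =
  [-5,  1,  0]
  [ 0, -5,  1]
  [ 0,  0, -5]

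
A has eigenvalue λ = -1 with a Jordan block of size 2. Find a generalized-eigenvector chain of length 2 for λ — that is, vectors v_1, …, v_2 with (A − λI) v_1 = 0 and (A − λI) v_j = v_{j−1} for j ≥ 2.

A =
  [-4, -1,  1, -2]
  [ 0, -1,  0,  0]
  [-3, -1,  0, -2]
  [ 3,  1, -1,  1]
A Jordan chain for λ = -1 of length 2:
v_1 = (-3, 0, -3, 3)ᵀ
v_2 = (1, 0, 0, 0)ᵀ

Let N = A − (-1)·I. We want v_2 with N^2 v_2 = 0 but N^1 v_2 ≠ 0; then v_{j-1} := N · v_j for j = 2, …, 2.

Pick v_2 = (1, 0, 0, 0)ᵀ.
Then v_1 = N · v_2 = (-3, 0, -3, 3)ᵀ.

Sanity check: (A − (-1)·I) v_1 = (0, 0, 0, 0)ᵀ = 0. ✓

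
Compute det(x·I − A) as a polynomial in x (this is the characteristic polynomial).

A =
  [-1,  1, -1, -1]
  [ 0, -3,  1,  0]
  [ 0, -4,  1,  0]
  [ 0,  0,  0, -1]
x^4 + 4*x^3 + 6*x^2 + 4*x + 1

Expanding det(x·I − A) (e.g. by cofactor expansion or by noting that A is similar to its Jordan form J, which has the same characteristic polynomial as A) gives
  χ_A(x) = x^4 + 4*x^3 + 6*x^2 + 4*x + 1
which factors as (x + 1)^4. The eigenvalues (with algebraic multiplicities) are λ = -1 with multiplicity 4.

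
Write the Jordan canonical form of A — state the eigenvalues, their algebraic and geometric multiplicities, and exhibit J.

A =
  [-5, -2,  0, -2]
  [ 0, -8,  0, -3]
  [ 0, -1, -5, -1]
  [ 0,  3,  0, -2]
J_2(-5) ⊕ J_1(-5) ⊕ J_1(-5)

The characteristic polynomial is
  det(x·I − A) = x^4 + 20*x^3 + 150*x^2 + 500*x + 625 = (x + 5)^4

Eigenvalues and multiplicities (the geometric multiplicity of λ is n − rank(A − λI), which equals the number of Jordan blocks for λ):
  λ = -5: algebraic multiplicity = 4, geometric multiplicity = 3

Determining the block sizes for each eigenvalue:
  λ = -5: 3 blocks summing to 4 forces exactly one block of size 2 and the rest size 1 → block sizes [2, 1, 1]

Assembling the blocks gives a Jordan form
J =
  [-5,  1,  0,  0]
  [ 0, -5,  0,  0]
  [ 0,  0, -5,  0]
  [ 0,  0,  0, -5]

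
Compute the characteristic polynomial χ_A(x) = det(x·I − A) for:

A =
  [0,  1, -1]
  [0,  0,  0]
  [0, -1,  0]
x^3

Expanding det(x·I − A) (e.g. by cofactor expansion or by noting that A is similar to its Jordan form J, which has the same characteristic polynomial as A) gives
  χ_A(x) = x^3
which factors as x^3. The eigenvalues (with algebraic multiplicities) are λ = 0 with multiplicity 3.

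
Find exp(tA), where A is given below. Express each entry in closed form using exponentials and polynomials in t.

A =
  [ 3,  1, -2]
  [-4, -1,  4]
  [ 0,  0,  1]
e^{tA} =
  [2*t*exp(t) + exp(t), t*exp(t), -2*t*exp(t)]
  [-4*t*exp(t), -2*t*exp(t) + exp(t), 4*t*exp(t)]
  [0, 0, exp(t)]

Strategy: write A = P · J · P⁻¹ where J is a Jordan canonical form, so e^{tA} = P · e^{tJ} · P⁻¹, and e^{tJ} can be computed block-by-block.

A has Jordan form
J =
  [1, 1, 0]
  [0, 1, 0]
  [0, 0, 1]
(up to reordering of blocks).

Per-block formulas:
  For a 1×1 block at λ = 1: exp(t · [1]) = [e^(1t)].
  For a 2×2 Jordan block J_2(1): exp(t · J_2(1)) = e^(1t)·(I + t·N), where N is the 2×2 nilpotent shift.

After assembling e^{tJ} and conjugating by P, we get:

e^{tA} =
  [2*t*exp(t) + exp(t), t*exp(t), -2*t*exp(t)]
  [-4*t*exp(t), -2*t*exp(t) + exp(t), 4*t*exp(t)]
  [0, 0, exp(t)]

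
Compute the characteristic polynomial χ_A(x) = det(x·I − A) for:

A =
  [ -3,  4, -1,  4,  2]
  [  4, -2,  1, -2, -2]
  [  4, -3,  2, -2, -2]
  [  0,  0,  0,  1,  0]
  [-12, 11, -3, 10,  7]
x^5 - 5*x^4 + 10*x^3 - 10*x^2 + 5*x - 1

Expanding det(x·I − A) (e.g. by cofactor expansion or by noting that A is similar to its Jordan form J, which has the same characteristic polynomial as A) gives
  χ_A(x) = x^5 - 5*x^4 + 10*x^3 - 10*x^2 + 5*x - 1
which factors as (x - 1)^5. The eigenvalues (with algebraic multiplicities) are λ = 1 with multiplicity 5.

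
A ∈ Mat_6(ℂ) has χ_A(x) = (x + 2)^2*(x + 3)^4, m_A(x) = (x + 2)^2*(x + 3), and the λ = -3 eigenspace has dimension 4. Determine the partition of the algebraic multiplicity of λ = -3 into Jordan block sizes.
Block sizes for λ = -3: [1, 1, 1, 1]

Step 1 — from the characteristic polynomial, algebraic multiplicity of λ = -3 is 4. From dim ker(A − (-3)·I) = 4, there are exactly 4 Jordan blocks for λ = -3.
Step 2 — from the minimal polynomial, the factor (x + 3) tells us the largest block for λ = -3 has size 1.
Step 3 — with total size 4, 4 blocks, and largest block 1, the block sizes (in nonincreasing order) are [1, 1, 1, 1].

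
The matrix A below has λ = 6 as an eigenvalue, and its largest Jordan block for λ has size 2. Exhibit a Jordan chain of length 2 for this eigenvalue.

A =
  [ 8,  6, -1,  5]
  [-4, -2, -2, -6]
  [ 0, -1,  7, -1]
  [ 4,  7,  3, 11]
A Jordan chain for λ = 6 of length 2:
v_1 = (2, -4, 0, 4)ᵀ
v_2 = (1, 0, 0, 0)ᵀ

Let N = A − (6)·I. We want v_2 with N^2 v_2 = 0 but N^1 v_2 ≠ 0; then v_{j-1} := N · v_j for j = 2, …, 2.

Pick v_2 = (1, 0, 0, 0)ᵀ.
Then v_1 = N · v_2 = (2, -4, 0, 4)ᵀ.

Sanity check: (A − (6)·I) v_1 = (0, 0, 0, 0)ᵀ = 0. ✓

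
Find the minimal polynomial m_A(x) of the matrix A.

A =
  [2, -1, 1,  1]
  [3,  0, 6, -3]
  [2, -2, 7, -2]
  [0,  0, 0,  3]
x^3 - 9*x^2 + 27*x - 27

The characteristic polynomial is χ_A(x) = (x - 3)^4, so the eigenvalues are known. The minimal polynomial is
  m_A(x) = Π_λ (x − λ)^{k_λ}
where k_λ is the size of the *largest* Jordan block for λ (equivalently, the smallest k with (A − λI)^k v = 0 for every generalised eigenvector v of λ).

  λ = 3: largest Jordan block has size 3, contributing (x − 3)^3

So m_A(x) = (x - 3)^3 = x^3 - 9*x^2 + 27*x - 27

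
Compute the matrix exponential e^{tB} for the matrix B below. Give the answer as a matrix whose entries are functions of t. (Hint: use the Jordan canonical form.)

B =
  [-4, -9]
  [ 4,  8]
e^{tB} =
  [-6*t*exp(2*t) + exp(2*t), -9*t*exp(2*t)]
  [4*t*exp(2*t), 6*t*exp(2*t) + exp(2*t)]

Strategy: write B = P · J · P⁻¹ where J is a Jordan canonical form, so e^{tB} = P · e^{tJ} · P⁻¹, and e^{tJ} can be computed block-by-block.

B has Jordan form
J =
  [2, 1]
  [0, 2]
(up to reordering of blocks).

Per-block formulas:
  For a 2×2 Jordan block J_2(2): exp(t · J_2(2)) = e^(2t)·(I + t·N), where N is the 2×2 nilpotent shift.

After assembling e^{tJ} and conjugating by P, we get:

e^{tB} =
  [-6*t*exp(2*t) + exp(2*t), -9*t*exp(2*t)]
  [4*t*exp(2*t), 6*t*exp(2*t) + exp(2*t)]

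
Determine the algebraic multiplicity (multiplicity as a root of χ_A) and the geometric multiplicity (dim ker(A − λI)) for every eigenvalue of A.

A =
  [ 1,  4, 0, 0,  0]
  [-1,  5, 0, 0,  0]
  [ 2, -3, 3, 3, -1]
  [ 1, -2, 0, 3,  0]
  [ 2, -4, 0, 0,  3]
λ = 3: alg = 5, geom = 3

Step 1 — factor the characteristic polynomial to read off the algebraic multiplicities:
  χ_A(x) = (x - 3)^5

Step 2 — compute geometric multiplicities via the rank-nullity identity g(λ) = n − rank(A − λI):
  rank(A − (3)·I) = 2, so dim ker(A − (3)·I) = n − 2 = 3

Summary:
  λ = 3: algebraic multiplicity = 5, geometric multiplicity = 3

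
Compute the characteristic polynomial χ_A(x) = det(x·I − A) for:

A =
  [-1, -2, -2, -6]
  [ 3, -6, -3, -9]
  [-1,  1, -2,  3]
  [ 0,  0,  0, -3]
x^4 + 12*x^3 + 54*x^2 + 108*x + 81

Expanding det(x·I − A) (e.g. by cofactor expansion or by noting that A is similar to its Jordan form J, which has the same characteristic polynomial as A) gives
  χ_A(x) = x^4 + 12*x^3 + 54*x^2 + 108*x + 81
which factors as (x + 3)^4. The eigenvalues (with algebraic multiplicities) are λ = -3 with multiplicity 4.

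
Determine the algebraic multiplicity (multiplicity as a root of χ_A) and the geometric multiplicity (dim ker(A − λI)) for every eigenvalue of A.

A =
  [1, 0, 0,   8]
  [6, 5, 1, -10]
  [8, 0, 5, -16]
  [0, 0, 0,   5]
λ = 1: alg = 1, geom = 1; λ = 5: alg = 3, geom = 2

Step 1 — factor the characteristic polynomial to read off the algebraic multiplicities:
  χ_A(x) = (x - 5)^3*(x - 1)

Step 2 — compute geometric multiplicities via the rank-nullity identity g(λ) = n − rank(A − λI):
  rank(A − (1)·I) = 3, so dim ker(A − (1)·I) = n − 3 = 1
  rank(A − (5)·I) = 2, so dim ker(A − (5)·I) = n − 2 = 2

Summary:
  λ = 1: algebraic multiplicity = 1, geometric multiplicity = 1
  λ = 5: algebraic multiplicity = 3, geometric multiplicity = 2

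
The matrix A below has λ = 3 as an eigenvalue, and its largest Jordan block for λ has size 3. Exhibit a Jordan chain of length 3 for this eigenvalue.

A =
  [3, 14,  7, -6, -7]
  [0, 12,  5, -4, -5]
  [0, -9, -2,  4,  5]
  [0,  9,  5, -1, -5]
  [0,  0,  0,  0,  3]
A Jordan chain for λ = 3 of length 3:
v_1 = (9, 0, 0, 0, 0)ᵀ
v_2 = (14, 9, -9, 9, 0)ᵀ
v_3 = (0, 1, 0, 0, 0)ᵀ

Let N = A − (3)·I. We want v_3 with N^3 v_3 = 0 but N^2 v_3 ≠ 0; then v_{j-1} := N · v_j for j = 3, …, 2.

Pick v_3 = (0, 1, 0, 0, 0)ᵀ.
Then v_2 = N · v_3 = (14, 9, -9, 9, 0)ᵀ.
Then v_1 = N · v_2 = (9, 0, 0, 0, 0)ᵀ.

Sanity check: (A − (3)·I) v_1 = (0, 0, 0, 0, 0)ᵀ = 0. ✓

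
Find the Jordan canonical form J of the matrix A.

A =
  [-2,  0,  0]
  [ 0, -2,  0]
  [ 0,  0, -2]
J_1(-2) ⊕ J_1(-2) ⊕ J_1(-2)

The characteristic polynomial is
  det(x·I − A) = x^3 + 6*x^2 + 12*x + 8 = (x + 2)^3

Eigenvalues and multiplicities (the geometric multiplicity of λ is n − rank(A − λI), which equals the number of Jordan blocks for λ):
  λ = -2: algebraic multiplicity = 3, geometric multiplicity = 3

Determining the block sizes for each eigenvalue:
  λ = -2: gm = am = 3, so every block has size 1 → block sizes [1, 1, 1]

Assembling the blocks gives a Jordan form
J =
  [-2,  0,  0]
  [ 0, -2,  0]
  [ 0,  0, -2]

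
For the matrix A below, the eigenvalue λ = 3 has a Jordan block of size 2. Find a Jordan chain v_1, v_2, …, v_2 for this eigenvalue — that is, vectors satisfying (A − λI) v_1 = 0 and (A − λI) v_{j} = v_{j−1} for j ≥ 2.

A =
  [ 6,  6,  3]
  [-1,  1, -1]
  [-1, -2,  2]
A Jordan chain for λ = 3 of length 2:
v_1 = (3, -1, -1)ᵀ
v_2 = (1, 0, 0)ᵀ

Let N = A − (3)·I. We want v_2 with N^2 v_2 = 0 but N^1 v_2 ≠ 0; then v_{j-1} := N · v_j for j = 2, …, 2.

Pick v_2 = (1, 0, 0)ᵀ.
Then v_1 = N · v_2 = (3, -1, -1)ᵀ.

Sanity check: (A − (3)·I) v_1 = (0, 0, 0)ᵀ = 0. ✓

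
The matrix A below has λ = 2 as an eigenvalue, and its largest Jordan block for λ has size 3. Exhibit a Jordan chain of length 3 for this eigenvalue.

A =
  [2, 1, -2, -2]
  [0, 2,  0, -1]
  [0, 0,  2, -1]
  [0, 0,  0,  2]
A Jordan chain for λ = 2 of length 3:
v_1 = (1, 0, 0, 0)ᵀ
v_2 = (-2, -1, -1, 0)ᵀ
v_3 = (0, 0, 0, 1)ᵀ

Let N = A − (2)·I. We want v_3 with N^3 v_3 = 0 but N^2 v_3 ≠ 0; then v_{j-1} := N · v_j for j = 3, …, 2.

Pick v_3 = (0, 0, 0, 1)ᵀ.
Then v_2 = N · v_3 = (-2, -1, -1, 0)ᵀ.
Then v_1 = N · v_2 = (1, 0, 0, 0)ᵀ.

Sanity check: (A − (2)·I) v_1 = (0, 0, 0, 0)ᵀ = 0. ✓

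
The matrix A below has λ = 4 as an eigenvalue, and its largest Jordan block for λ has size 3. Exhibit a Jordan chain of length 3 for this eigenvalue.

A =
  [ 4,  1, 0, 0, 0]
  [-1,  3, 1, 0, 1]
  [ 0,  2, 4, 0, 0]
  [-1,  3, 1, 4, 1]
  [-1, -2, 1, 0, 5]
A Jordan chain for λ = 4 of length 3:
v_1 = (-1, 0, -2, -4, 1)ᵀ
v_2 = (0, -1, 0, -1, -1)ᵀ
v_3 = (1, 0, 0, 0, 0)ᵀ

Let N = A − (4)·I. We want v_3 with N^3 v_3 = 0 but N^2 v_3 ≠ 0; then v_{j-1} := N · v_j for j = 3, …, 2.

Pick v_3 = (1, 0, 0, 0, 0)ᵀ.
Then v_2 = N · v_3 = (0, -1, 0, -1, -1)ᵀ.
Then v_1 = N · v_2 = (-1, 0, -2, -4, 1)ᵀ.

Sanity check: (A − (4)·I) v_1 = (0, 0, 0, 0, 0)ᵀ = 0. ✓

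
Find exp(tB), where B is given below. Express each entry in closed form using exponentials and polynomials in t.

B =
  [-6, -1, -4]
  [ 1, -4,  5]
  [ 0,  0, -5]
e^{tB} =
  [-t*exp(-5*t) + exp(-5*t), -t*exp(-5*t), -t^2*exp(-5*t)/2 - 4*t*exp(-5*t)]
  [t*exp(-5*t), t*exp(-5*t) + exp(-5*t), t^2*exp(-5*t)/2 + 5*t*exp(-5*t)]
  [0, 0, exp(-5*t)]

Strategy: write B = P · J · P⁻¹ where J is a Jordan canonical form, so e^{tB} = P · e^{tJ} · P⁻¹, and e^{tJ} can be computed block-by-block.

B has Jordan form
J =
  [-5,  1,  0]
  [ 0, -5,  1]
  [ 0,  0, -5]
(up to reordering of blocks).

Per-block formulas:
  For a 3×3 Jordan block J_3(-5): exp(t · J_3(-5)) = e^(-5t)·(I + t·N + (t^2/2)·N^2), where N is the 3×3 nilpotent shift.

After assembling e^{tJ} and conjugating by P, we get:

e^{tB} =
  [-t*exp(-5*t) + exp(-5*t), -t*exp(-5*t), -t^2*exp(-5*t)/2 - 4*t*exp(-5*t)]
  [t*exp(-5*t), t*exp(-5*t) + exp(-5*t), t^2*exp(-5*t)/2 + 5*t*exp(-5*t)]
  [0, 0, exp(-5*t)]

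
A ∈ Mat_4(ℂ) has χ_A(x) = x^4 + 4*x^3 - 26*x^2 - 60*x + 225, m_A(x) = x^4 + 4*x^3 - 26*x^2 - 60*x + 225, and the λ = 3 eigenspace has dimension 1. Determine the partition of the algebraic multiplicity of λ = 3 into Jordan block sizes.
Block sizes for λ = 3: [2]

Step 1 — from the characteristic polynomial, algebraic multiplicity of λ = 3 is 2. From dim ker(A − (3)·I) = 1, there are exactly 1 Jordan blocks for λ = 3.
Step 2 — from the minimal polynomial, the factor (x − 3)^2 tells us the largest block for λ = 3 has size 2.
Step 3 — with total size 2, 1 blocks, and largest block 2, the block sizes (in nonincreasing order) are [2].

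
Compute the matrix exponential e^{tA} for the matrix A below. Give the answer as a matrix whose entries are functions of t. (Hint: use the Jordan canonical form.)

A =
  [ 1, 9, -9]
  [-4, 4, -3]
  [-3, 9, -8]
e^{tA} =
  [3*t*exp(-2*t) + exp(-2*t), 9*t*exp(-2*t), -9*t*exp(-2*t)]
  [5*t*exp(-2*t) - 3*exp(t) + 3*exp(-2*t), 15*t*exp(-2*t) - 3*exp(t) + 4*exp(-2*t), -15*t*exp(-2*t) + 4*exp(t) - 4*exp(-2*t)]
  [6*t*exp(-2*t) - 3*exp(t) + 3*exp(-2*t), 18*t*exp(-2*t) - 3*exp(t) + 3*exp(-2*t), -18*t*exp(-2*t) + 4*exp(t) - 3*exp(-2*t)]

Strategy: write A = P · J · P⁻¹ where J is a Jordan canonical form, so e^{tA} = P · e^{tJ} · P⁻¹, and e^{tJ} can be computed block-by-block.

A has Jordan form
J =
  [-2,  1, 0]
  [ 0, -2, 0]
  [ 0,  0, 1]
(up to reordering of blocks).

Per-block formulas:
  For a 1×1 block at λ = 1: exp(t · [1]) = [e^(1t)].
  For a 2×2 Jordan block J_2(-2): exp(t · J_2(-2)) = e^(-2t)·(I + t·N), where N is the 2×2 nilpotent shift.

After assembling e^{tJ} and conjugating by P, we get:

e^{tA} =
  [3*t*exp(-2*t) + exp(-2*t), 9*t*exp(-2*t), -9*t*exp(-2*t)]
  [5*t*exp(-2*t) - 3*exp(t) + 3*exp(-2*t), 15*t*exp(-2*t) - 3*exp(t) + 4*exp(-2*t), -15*t*exp(-2*t) + 4*exp(t) - 4*exp(-2*t)]
  [6*t*exp(-2*t) - 3*exp(t) + 3*exp(-2*t), 18*t*exp(-2*t) - 3*exp(t) + 3*exp(-2*t), -18*t*exp(-2*t) + 4*exp(t) - 3*exp(-2*t)]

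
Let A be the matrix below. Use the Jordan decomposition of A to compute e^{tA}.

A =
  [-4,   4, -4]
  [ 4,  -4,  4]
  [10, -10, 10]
e^{tA} =
  [3 - 2*exp(2*t), 2*exp(2*t) - 2, 2 - 2*exp(2*t)]
  [2*exp(2*t) - 2, 3 - 2*exp(2*t), 2*exp(2*t) - 2]
  [5*exp(2*t) - 5, 5 - 5*exp(2*t), 5*exp(2*t) - 4]

Strategy: write A = P · J · P⁻¹ where J is a Jordan canonical form, so e^{tA} = P · e^{tJ} · P⁻¹, and e^{tJ} can be computed block-by-block.

A has Jordan form
J =
  [0, 0, 0]
  [0, 0, 0]
  [0, 0, 2]
(up to reordering of blocks).

Per-block formulas:
  For a 1×1 block at λ = 0: exp(t · [0]) = [e^(0t)].
  For a 1×1 block at λ = 2: exp(t · [2]) = [e^(2t)].

After assembling e^{tJ} and conjugating by P, we get:

e^{tA} =
  [3 - 2*exp(2*t), 2*exp(2*t) - 2, 2 - 2*exp(2*t)]
  [2*exp(2*t) - 2, 3 - 2*exp(2*t), 2*exp(2*t) - 2]
  [5*exp(2*t) - 5, 5 - 5*exp(2*t), 5*exp(2*t) - 4]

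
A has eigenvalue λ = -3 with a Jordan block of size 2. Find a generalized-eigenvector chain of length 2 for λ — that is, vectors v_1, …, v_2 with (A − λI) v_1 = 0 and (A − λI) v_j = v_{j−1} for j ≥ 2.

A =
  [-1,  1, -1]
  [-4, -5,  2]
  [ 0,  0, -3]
A Jordan chain for λ = -3 of length 2:
v_1 = (2, -4, 0)ᵀ
v_2 = (1, 0, 0)ᵀ

Let N = A − (-3)·I. We want v_2 with N^2 v_2 = 0 but N^1 v_2 ≠ 0; then v_{j-1} := N · v_j for j = 2, …, 2.

Pick v_2 = (1, 0, 0)ᵀ.
Then v_1 = N · v_2 = (2, -4, 0)ᵀ.

Sanity check: (A − (-3)·I) v_1 = (0, 0, 0)ᵀ = 0. ✓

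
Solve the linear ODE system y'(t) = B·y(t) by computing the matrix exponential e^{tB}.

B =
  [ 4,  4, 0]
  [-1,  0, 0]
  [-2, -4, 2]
e^{tB} =
  [2*t*exp(2*t) + exp(2*t), 4*t*exp(2*t), 0]
  [-t*exp(2*t), -2*t*exp(2*t) + exp(2*t), 0]
  [-2*t*exp(2*t), -4*t*exp(2*t), exp(2*t)]

Strategy: write B = P · J · P⁻¹ where J is a Jordan canonical form, so e^{tB} = P · e^{tJ} · P⁻¹, and e^{tJ} can be computed block-by-block.

B has Jordan form
J =
  [2, 1, 0]
  [0, 2, 0]
  [0, 0, 2]
(up to reordering of blocks).

Per-block formulas:
  For a 1×1 block at λ = 2: exp(t · [2]) = [e^(2t)].
  For a 2×2 Jordan block J_2(2): exp(t · J_2(2)) = e^(2t)·(I + t·N), where N is the 2×2 nilpotent shift.

After assembling e^{tJ} and conjugating by P, we get:

e^{tB} =
  [2*t*exp(2*t) + exp(2*t), 4*t*exp(2*t), 0]
  [-t*exp(2*t), -2*t*exp(2*t) + exp(2*t), 0]
  [-2*t*exp(2*t), -4*t*exp(2*t), exp(2*t)]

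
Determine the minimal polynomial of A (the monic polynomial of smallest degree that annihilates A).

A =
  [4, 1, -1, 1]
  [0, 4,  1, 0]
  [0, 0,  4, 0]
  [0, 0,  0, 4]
x^3 - 12*x^2 + 48*x - 64

The characteristic polynomial is χ_A(x) = (x - 4)^4, so the eigenvalues are known. The minimal polynomial is
  m_A(x) = Π_λ (x − λ)^{k_λ}
where k_λ is the size of the *largest* Jordan block for λ (equivalently, the smallest k with (A − λI)^k v = 0 for every generalised eigenvector v of λ).

  λ = 4: largest Jordan block has size 3, contributing (x − 4)^3

So m_A(x) = (x - 4)^3 = x^3 - 12*x^2 + 48*x - 64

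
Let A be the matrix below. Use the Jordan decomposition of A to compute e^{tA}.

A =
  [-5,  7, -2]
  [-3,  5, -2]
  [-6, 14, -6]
e^{tA} =
  [-3*t*exp(-2*t) + exp(-2*t), 7*t*exp(-2*t), -2*t*exp(-2*t)]
  [-3*t*exp(-2*t), 7*t*exp(-2*t) + exp(-2*t), -2*t*exp(-2*t)]
  [-6*t*exp(-2*t), 14*t*exp(-2*t), -4*t*exp(-2*t) + exp(-2*t)]

Strategy: write A = P · J · P⁻¹ where J is a Jordan canonical form, so e^{tA} = P · e^{tJ} · P⁻¹, and e^{tJ} can be computed block-by-block.

A has Jordan form
J =
  [-2,  1,  0]
  [ 0, -2,  0]
  [ 0,  0, -2]
(up to reordering of blocks).

Per-block formulas:
  For a 2×2 Jordan block J_2(-2): exp(t · J_2(-2)) = e^(-2t)·(I + t·N), where N is the 2×2 nilpotent shift.
  For a 1×1 block at λ = -2: exp(t · [-2]) = [e^(-2t)].

After assembling e^{tJ} and conjugating by P, we get:

e^{tA} =
  [-3*t*exp(-2*t) + exp(-2*t), 7*t*exp(-2*t), -2*t*exp(-2*t)]
  [-3*t*exp(-2*t), 7*t*exp(-2*t) + exp(-2*t), -2*t*exp(-2*t)]
  [-6*t*exp(-2*t), 14*t*exp(-2*t), -4*t*exp(-2*t) + exp(-2*t)]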